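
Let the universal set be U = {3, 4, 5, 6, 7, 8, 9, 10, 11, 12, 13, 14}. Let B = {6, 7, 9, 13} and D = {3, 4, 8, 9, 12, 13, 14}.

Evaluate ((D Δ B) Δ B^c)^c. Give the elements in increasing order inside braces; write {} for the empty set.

{3, 4, 8, 9, 12, 13, 14}

D Δ B = {3, 4, 6, 7, 8, 12, 14}
B^c = {3, 4, 5, 8, 10, 11, 12, 14}
(D Δ B) Δ B^c = {5, 6, 7, 10, 11}
((D Δ B) Δ B^c)^c = {3, 4, 8, 9, 12, 13, 14}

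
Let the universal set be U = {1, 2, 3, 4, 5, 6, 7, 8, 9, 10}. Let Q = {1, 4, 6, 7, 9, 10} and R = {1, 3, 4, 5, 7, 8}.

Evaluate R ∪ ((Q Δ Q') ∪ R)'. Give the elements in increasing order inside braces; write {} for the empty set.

Q' = {2, 3, 5, 8}
Q Δ Q' = {1, 2, 3, 4, 5, 6, 7, 8, 9, 10}
(Q Δ Q') ∪ R = {1, 2, 3, 4, 5, 6, 7, 8, 9, 10}
((Q Δ Q') ∪ R)' = {}
R ∪ ((Q Δ Q') ∪ R)' = {1, 3, 4, 5, 7, 8}

{1, 3, 4, 5, 7, 8}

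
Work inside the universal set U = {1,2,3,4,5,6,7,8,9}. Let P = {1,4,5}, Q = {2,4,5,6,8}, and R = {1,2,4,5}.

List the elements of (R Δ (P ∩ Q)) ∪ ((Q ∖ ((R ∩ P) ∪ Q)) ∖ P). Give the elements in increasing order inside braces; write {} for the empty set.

{1,2}

P ∩ Q = {4,5}
R Δ (P ∩ Q) = {1,2}
R ∩ P = {1,4,5}
(R ∩ P) ∪ Q = {1,2,4,5,6,8}
Q ∖ ((R ∩ P) ∪ Q) = {}
(Q ∖ ((R ∩ P) ∪ Q)) ∖ P = {}
(R Δ (P ∩ Q)) ∪ ((Q ∖ ((R ∩ P) ∪ Q)) ∖ P) = {1,2}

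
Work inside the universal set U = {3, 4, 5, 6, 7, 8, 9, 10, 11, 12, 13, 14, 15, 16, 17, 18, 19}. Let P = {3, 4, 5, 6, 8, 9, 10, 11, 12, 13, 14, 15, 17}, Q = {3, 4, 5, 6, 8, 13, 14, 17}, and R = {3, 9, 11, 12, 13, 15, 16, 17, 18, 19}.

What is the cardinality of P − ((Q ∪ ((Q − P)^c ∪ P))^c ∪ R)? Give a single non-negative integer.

Q − P = {}
(Q − P)^c = {3, 4, 5, 6, 7, 8, 9, 10, 11, 12, 13, 14, 15, 16, 17, 18, 19}
(Q − P)^c ∪ P = {3, 4, 5, 6, 7, 8, 9, 10, 11, 12, 13, 14, 15, 16, 17, 18, 19}
Q ∪ ((Q − P)^c ∪ P) = {3, 4, 5, 6, 7, 8, 9, 10, 11, 12, 13, 14, 15, 16, 17, 18, 19}
(Q ∪ ((Q − P)^c ∪ P))^c = {}
(Q ∪ ((Q − P)^c ∪ P))^c ∪ R = {3, 9, 11, 12, 13, 15, 16, 17, 18, 19}
P − ((Q ∪ ((Q − P)^c ∪ P))^c ∪ R) = {4, 5, 6, 8, 10, 14}
|P − ((Q ∪ ((Q − P)^c ∪ P))^c ∪ R)| = 6

6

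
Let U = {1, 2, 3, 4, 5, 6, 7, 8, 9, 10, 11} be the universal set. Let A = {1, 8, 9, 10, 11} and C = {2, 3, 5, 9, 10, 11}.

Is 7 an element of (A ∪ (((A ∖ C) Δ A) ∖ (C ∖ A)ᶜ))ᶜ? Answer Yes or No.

7 ∉ A and 7 ∉ C, so 7 ∉ A ∖ C
7 ∉ (A ∖ C) and 7 ∉ A, so 7 ∉ (A ∖ C) Δ A
7 ∉ C and 7 ∉ A, so 7 ∉ C ∖ A
7 ∈ (C ∖ A)ᶜ since 7 ∉ (C ∖ A)
7 ∉ ((A ∖ C) Δ A) and 7 ∈ (C ∖ A)ᶜ, so 7 ∉ ((A ∖ C) Δ A) ∖ (C ∖ A)ᶜ
7 ∉ A and 7 ∉ (((A ∖ C) Δ A) ∖ (C ∖ A)ᶜ), so 7 ∉ A ∪ (((A ∖ C) Δ A) ∖ (C ∖ A)ᶜ)
7 ∈ (A ∪ (((A ∖ C) Δ A) ∖ (C ∖ A)ᶜ))ᶜ since 7 ∉ (A ∪ (((A ∖ C) Δ A) ∖ (C ∖ A)ᶜ))

Yes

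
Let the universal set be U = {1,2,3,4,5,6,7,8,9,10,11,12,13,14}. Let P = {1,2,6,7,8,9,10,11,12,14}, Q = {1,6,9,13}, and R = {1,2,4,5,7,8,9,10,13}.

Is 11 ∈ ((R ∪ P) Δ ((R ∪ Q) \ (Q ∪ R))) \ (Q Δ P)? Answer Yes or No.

11 ∉ R and 11 ∈ P, so 11 ∈ R ∪ P
11 ∉ R and 11 ∉ Q, so 11 ∉ R ∪ Q
11 ∉ Q and 11 ∉ R, so 11 ∉ Q ∪ R
11 ∉ (R ∪ Q) and 11 ∉ (Q ∪ R), so 11 ∉ (R ∪ Q) \ (Q ∪ R)
11 ∈ (R ∪ P) and 11 ∉ ((R ∪ Q) \ (Q ∪ R)), so 11 ∈ (R ∪ P) Δ ((R ∪ Q) \ (Q ∪ R))
11 ∉ Q and 11 ∈ P, so 11 ∈ Q Δ P
11 ∈ ((R ∪ P) Δ ((R ∪ Q) \ (Q ∪ R))) and 11 ∈ (Q Δ P), so 11 ∉ ((R ∪ P) Δ ((R ∪ Q) \ (Q ∪ R))) \ (Q Δ P)

No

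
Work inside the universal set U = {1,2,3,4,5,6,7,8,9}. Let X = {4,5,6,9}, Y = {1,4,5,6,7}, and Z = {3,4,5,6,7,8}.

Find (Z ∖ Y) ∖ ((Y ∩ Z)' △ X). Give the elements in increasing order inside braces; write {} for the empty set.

{}

Z ∖ Y = {3,8}
Y ∩ Z = {4,5,6,7}
(Y ∩ Z)' = {1,2,3,8,9}
(Y ∩ Z)' △ X = {1,2,3,4,5,6,8}
(Z ∖ Y) ∖ ((Y ∩ Z)' △ X) = {}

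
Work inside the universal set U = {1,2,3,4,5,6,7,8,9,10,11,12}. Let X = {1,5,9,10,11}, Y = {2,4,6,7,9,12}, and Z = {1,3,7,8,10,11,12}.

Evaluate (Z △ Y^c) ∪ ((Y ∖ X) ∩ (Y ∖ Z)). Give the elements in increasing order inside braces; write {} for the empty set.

Y^c = {1,3,5,8,10,11}
Z △ Y^c = {5,7,12}
Y ∖ X = {2,4,6,7,12}
Y ∖ Z = {2,4,6,9}
(Y ∖ X) ∩ (Y ∖ Z) = {2,4,6}
(Z △ Y^c) ∪ ((Y ∖ X) ∩ (Y ∖ Z)) = {2,4,5,6,7,12}

{2,4,5,6,7,12}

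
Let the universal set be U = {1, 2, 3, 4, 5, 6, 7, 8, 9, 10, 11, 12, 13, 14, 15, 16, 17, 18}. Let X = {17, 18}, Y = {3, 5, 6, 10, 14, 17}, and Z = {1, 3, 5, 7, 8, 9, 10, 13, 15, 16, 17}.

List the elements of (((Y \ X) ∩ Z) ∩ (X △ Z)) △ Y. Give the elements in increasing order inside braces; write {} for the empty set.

{6, 14, 17}

Y \ X = {3, 5, 6, 10, 14}
(Y \ X) ∩ Z = {3, 5, 10}
X △ Z = {1, 3, 5, 7, 8, 9, 10, 13, 15, 16, 18}
((Y \ X) ∩ Z) ∩ (X △ Z) = {3, 5, 10}
(((Y \ X) ∩ Z) ∩ (X △ Z)) △ Y = {6, 14, 17}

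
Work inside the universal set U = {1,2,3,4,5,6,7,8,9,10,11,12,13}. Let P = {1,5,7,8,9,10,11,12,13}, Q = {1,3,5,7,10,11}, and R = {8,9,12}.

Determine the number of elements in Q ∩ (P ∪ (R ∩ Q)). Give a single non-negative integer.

R ∩ Q = {}
P ∪ (R ∩ Q) = {1,5,7,8,9,10,11,12,13}
Q ∩ (P ∪ (R ∩ Q)) = {1,5,7,10,11}
|Q ∩ (P ∪ (R ∩ Q))| = 5

5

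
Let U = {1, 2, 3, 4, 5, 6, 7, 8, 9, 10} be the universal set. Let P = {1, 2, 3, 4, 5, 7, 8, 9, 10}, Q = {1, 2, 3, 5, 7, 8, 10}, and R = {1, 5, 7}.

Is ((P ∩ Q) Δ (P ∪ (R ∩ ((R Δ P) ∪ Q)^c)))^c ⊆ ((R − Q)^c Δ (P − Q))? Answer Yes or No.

Yes

P ∩ Q = {1, 2, 3, 5, 7, 8, 10}
R Δ P = {2, 3, 4, 8, 9, 10}
(R Δ P) ∪ Q = {1, 2, 3, 4, 5, 7, 8, 9, 10}
((R Δ P) ∪ Q)^c = {6}
R ∩ ((R Δ P) ∪ Q)^c = {}
P ∪ (R ∩ ((R Δ P) ∪ Q)^c) = {1, 2, 3, 4, 5, 7, 8, 9, 10}
(P ∩ Q) Δ (P ∪ (R ∩ ((R Δ P) ∪ Q)^c)) = {4, 9}
((P ∩ Q) Δ (P ∪ (R ∩ ((R Δ P) ∪ Q)^c)))^c = {1, 2, 3, 5, 6, 7, 8, 10}
R − Q = {}
(R − Q)^c = {1, 2, 3, 4, 5, 6, 7, 8, 9, 10}
P − Q = {4, 9}
(R − Q)^c Δ (P − Q) = {1, 2, 3, 5, 6, 7, 8, 10}
Every element of {1, 2, 3, 5, 6, 7, 8, 10} is in {1, 2, 3, 5, 6, 7, 8, 10}, so ((P ∩ Q) Δ (P ∪ (R ∩ ((R Δ P) ∪ Q)^c)))^c ⊆ (R − Q)^c Δ (P − Q).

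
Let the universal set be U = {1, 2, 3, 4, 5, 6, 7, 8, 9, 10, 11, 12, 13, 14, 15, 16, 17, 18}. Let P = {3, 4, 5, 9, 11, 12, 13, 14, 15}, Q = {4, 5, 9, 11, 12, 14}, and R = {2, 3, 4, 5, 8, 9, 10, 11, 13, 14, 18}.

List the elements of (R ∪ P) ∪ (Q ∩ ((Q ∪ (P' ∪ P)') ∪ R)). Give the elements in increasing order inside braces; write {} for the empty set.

R ∪ P = {2, 3, 4, 5, 8, 9, 10, 11, 12, 13, 14, 15, 18}
P' = {1, 2, 6, 7, 8, 10, 16, 17, 18}
P' ∪ P = {1, 2, 3, 4, 5, 6, 7, 8, 9, 10, 11, 12, 13, 14, 15, 16, 17, 18}
(P' ∪ P)' = {}
Q ∪ (P' ∪ P)' = {4, 5, 9, 11, 12, 14}
(Q ∪ (P' ∪ P)') ∪ R = {2, 3, 4, 5, 8, 9, 10, 11, 12, 13, 14, 18}
Q ∩ ((Q ∪ (P' ∪ P)') ∪ R) = {4, 5, 9, 11, 12, 14}
(R ∪ P) ∪ (Q ∩ ((Q ∪ (P' ∪ P)') ∪ R)) = {2, 3, 4, 5, 8, 9, 10, 11, 12, 13, 14, 15, 18}

{2, 3, 4, 5, 8, 9, 10, 11, 12, 13, 14, 15, 18}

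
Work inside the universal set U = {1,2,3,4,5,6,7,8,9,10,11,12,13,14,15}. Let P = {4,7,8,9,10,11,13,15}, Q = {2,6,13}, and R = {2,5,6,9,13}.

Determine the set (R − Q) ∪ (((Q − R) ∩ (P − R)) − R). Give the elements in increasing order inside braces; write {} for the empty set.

R − Q = {5,9}
Q − R = {}
P − R = {4,7,8,10,11,15}
(Q − R) ∩ (P − R) = {}
((Q − R) ∩ (P − R)) − R = {}
(R − Q) ∪ (((Q − R) ∩ (P − R)) − R) = {5,9}

{5,9}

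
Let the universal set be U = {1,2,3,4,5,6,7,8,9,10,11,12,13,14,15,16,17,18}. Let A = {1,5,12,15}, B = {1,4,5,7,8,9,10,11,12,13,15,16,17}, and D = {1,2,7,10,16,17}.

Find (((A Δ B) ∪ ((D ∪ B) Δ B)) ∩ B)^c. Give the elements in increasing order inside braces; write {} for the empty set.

A Δ B = {4,7,8,9,10,11,13,16,17}
D ∪ B = {1,2,4,5,7,8,9,10,11,12,13,15,16,17}
(D ∪ B) Δ B = {2}
(A Δ B) ∪ ((D ∪ B) Δ B) = {2,4,7,8,9,10,11,13,16,17}
((A Δ B) ∪ ((D ∪ B) Δ B)) ∩ B = {4,7,8,9,10,11,13,16,17}
(((A Δ B) ∪ ((D ∪ B) Δ B)) ∩ B)^c = {1,2,3,5,6,12,14,15,18}

{1,2,3,5,6,12,14,15,18}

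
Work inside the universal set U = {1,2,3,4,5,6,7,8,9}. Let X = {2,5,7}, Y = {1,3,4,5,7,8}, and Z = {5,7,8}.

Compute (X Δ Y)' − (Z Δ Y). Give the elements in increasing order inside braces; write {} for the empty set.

X Δ Y = {1,2,3,4,8}
(X Δ Y)' = {5,6,7,9}
Z Δ Y = {1,3,4}
(X Δ Y)' − (Z Δ Y) = {5,6,7,9}

{5,6,7,9}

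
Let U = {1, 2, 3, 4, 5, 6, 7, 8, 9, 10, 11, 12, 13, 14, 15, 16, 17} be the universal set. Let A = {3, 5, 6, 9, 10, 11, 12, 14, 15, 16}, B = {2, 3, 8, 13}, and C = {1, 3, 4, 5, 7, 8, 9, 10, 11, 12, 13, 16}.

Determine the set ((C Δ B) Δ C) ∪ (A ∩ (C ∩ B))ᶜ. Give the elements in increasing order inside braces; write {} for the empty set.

{1, 2, 3, 4, 5, 6, 7, 8, 9, 10, 11, 12, 13, 14, 15, 16, 17}

C Δ B = {1, 2, 4, 5, 7, 9, 10, 11, 12, 16}
(C Δ B) Δ C = {2, 3, 8, 13}
C ∩ B = {3, 8, 13}
A ∩ (C ∩ B) = {3}
(A ∩ (C ∩ B))ᶜ = {1, 2, 4, 5, 6, 7, 8, 9, 10, 11, 12, 13, 14, 15, 16, 17}
((C Δ B) Δ C) ∪ (A ∩ (C ∩ B))ᶜ = {1, 2, 3, 4, 5, 6, 7, 8, 9, 10, 11, 12, 13, 14, 15, 16, 17}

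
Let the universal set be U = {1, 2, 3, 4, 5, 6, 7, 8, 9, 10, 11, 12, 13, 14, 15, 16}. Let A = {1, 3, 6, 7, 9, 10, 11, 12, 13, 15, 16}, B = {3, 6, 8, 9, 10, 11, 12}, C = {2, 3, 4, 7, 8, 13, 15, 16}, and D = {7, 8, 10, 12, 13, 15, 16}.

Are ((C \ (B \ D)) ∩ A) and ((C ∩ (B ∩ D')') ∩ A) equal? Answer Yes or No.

Yes

B \ D = {3, 6, 9, 11}
C \ (B \ D) = {2, 4, 7, 8, 13, 15, 16}
(C \ (B \ D)) ∩ A = {7, 13, 15, 16}
D' = {1, 2, 3, 4, 5, 6, 9, 11, 14}
B ∩ D' = {3, 6, 9, 11}
(B ∩ D')' = {1, 2, 4, 5, 7, 8, 10, 12, 13, 14, 15, 16}
C ∩ (B ∩ D')' = {2, 4, 7, 8, 13, 15, 16}
(C ∩ (B ∩ D')') ∩ A = {7, 13, 15, 16}
Both equal {7, 13, 15, 16}, so (C \ (B \ D)) ∩ A = (C ∩ (B ∩ D')') ∩ A.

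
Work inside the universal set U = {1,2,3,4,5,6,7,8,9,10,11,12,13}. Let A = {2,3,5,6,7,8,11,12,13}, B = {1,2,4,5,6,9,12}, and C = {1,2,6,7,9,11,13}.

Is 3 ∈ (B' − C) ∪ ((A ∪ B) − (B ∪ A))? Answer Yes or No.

Yes

3 ∉ B, so 3 ∈ B'
3 ∈ B' and 3 ∉ C, so 3 ∈ B' − C
3 ∈ A and 3 ∉ B, so 3 ∈ A ∪ B
3 ∉ B and 3 ∈ A, so 3 ∈ B ∪ A
3 ∈ (A ∪ B) and 3 ∈ (B ∪ A), so 3 ∉ (A ∪ B) − (B ∪ A)
3 ∈ (B' − C) and 3 ∉ ((A ∪ B) − (B ∪ A)), so 3 ∈ (B' − C) ∪ ((A ∪ B) − (B ∪ A))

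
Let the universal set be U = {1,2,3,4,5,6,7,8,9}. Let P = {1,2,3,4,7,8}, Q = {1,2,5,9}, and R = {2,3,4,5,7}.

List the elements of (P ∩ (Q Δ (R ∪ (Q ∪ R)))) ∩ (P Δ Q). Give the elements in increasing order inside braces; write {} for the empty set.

{3,4,7}

Q ∪ R = {1,2,3,4,5,7,9}
R ∪ (Q ∪ R) = {1,2,3,4,5,7,9}
Q Δ (R ∪ (Q ∪ R)) = {3,4,7}
P ∩ (Q Δ (R ∪ (Q ∪ R))) = {3,4,7}
P Δ Q = {3,4,5,7,8,9}
(P ∩ (Q Δ (R ∪ (Q ∪ R)))) ∩ (P Δ Q) = {3,4,7}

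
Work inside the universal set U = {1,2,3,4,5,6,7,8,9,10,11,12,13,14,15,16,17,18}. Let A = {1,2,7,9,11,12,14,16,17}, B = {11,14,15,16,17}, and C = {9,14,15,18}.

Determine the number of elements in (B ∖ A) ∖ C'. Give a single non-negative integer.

1

B ∖ A = {15}
C' = {1,2,3,4,5,6,7,8,10,11,12,13,16,17}
(B ∖ A) ∖ C' = {15}
|(B ∖ A) ∖ C'| = 1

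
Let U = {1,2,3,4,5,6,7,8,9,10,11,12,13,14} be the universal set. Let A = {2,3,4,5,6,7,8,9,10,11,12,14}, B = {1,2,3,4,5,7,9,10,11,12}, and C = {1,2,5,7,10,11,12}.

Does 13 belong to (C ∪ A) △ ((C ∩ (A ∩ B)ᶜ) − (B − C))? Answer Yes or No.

No

13 ∉ C and 13 ∉ A, so 13 ∉ C ∪ A
13 ∉ A and 13 ∉ B, so 13 ∉ A ∩ B
13 ∈ (A ∩ B)ᶜ since 13 ∉ (A ∩ B)
13 ∉ C and 13 ∈ (A ∩ B)ᶜ, so 13 ∉ C ∩ (A ∩ B)ᶜ
13 ∉ B and 13 ∉ C, so 13 ∉ B − C
13 ∉ (C ∩ (A ∩ B)ᶜ) and 13 ∉ (B − C), so 13 ∉ (C ∩ (A ∩ B)ᶜ) − (B − C)
13 ∉ (C ∪ A) and 13 ∉ ((C ∩ (A ∩ B)ᶜ) − (B − C)), so 13 ∉ (C ∪ A) △ ((C ∩ (A ∩ B)ᶜ) − (B − C))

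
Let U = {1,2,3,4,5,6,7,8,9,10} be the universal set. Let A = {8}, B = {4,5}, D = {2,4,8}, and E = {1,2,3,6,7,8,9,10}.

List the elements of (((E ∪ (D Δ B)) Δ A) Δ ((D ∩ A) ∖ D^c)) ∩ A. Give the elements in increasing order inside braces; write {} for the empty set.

{8}

D Δ B = {2,5,8}
E ∪ (D Δ B) = {1,2,3,5,6,7,8,9,10}
(E ∪ (D Δ B)) Δ A = {1,2,3,5,6,7,9,10}
D ∩ A = {8}
D^c = {1,3,5,6,7,9,10}
(D ∩ A) ∖ D^c = {8}
((E ∪ (D Δ B)) Δ A) Δ ((D ∩ A) ∖ D^c) = {1,2,3,5,6,7,8,9,10}
(((E ∪ (D Δ B)) Δ A) Δ ((D ∩ A) ∖ D^c)) ∩ A = {8}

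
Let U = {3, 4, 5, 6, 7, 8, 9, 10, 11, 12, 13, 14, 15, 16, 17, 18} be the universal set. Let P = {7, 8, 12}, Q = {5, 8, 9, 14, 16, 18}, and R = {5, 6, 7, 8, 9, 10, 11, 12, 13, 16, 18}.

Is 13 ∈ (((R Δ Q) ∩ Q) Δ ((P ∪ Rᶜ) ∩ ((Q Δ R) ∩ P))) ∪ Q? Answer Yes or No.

No

13 ∈ R and 13 ∉ Q, so 13 ∈ R Δ Q
13 ∈ (R Δ Q) and 13 ∉ Q, so 13 ∉ (R Δ Q) ∩ Q
13 ∈ R, so 13 ∉ Rᶜ
13 ∉ P and 13 ∉ Rᶜ, so 13 ∉ P ∪ Rᶜ
13 ∉ Q and 13 ∈ R, so 13 ∈ Q Δ R
13 ∈ (Q Δ R) and 13 ∉ P, so 13 ∉ (Q Δ R) ∩ P
13 ∉ (P ∪ Rᶜ) and 13 ∉ ((Q Δ R) ∩ P), so 13 ∉ (P ∪ Rᶜ) ∩ ((Q Δ R) ∩ P)
13 ∉ ((R Δ Q) ∩ Q) and 13 ∉ ((P ∪ Rᶜ) ∩ ((Q Δ R) ∩ P)), so 13 ∉ ((R Δ Q) ∩ Q) Δ ((P ∪ Rᶜ) ∩ ((Q Δ R) ∩ P))
13 ∉ (((R Δ Q) ∩ Q) Δ ((P ∪ Rᶜ) ∩ ((Q Δ R) ∩ P))) and 13 ∉ Q, so 13 ∉ (((R Δ Q) ∩ Q) Δ ((P ∪ Rᶜ) ∩ ((Q Δ R) ∩ P))) ∪ Q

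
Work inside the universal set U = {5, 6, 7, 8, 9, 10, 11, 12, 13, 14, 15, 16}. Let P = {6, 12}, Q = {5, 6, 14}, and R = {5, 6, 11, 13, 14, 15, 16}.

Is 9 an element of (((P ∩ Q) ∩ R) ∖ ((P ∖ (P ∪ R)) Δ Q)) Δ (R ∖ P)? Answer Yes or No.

9 ∉ P and 9 ∉ Q, so 9 ∉ P ∩ Q
9 ∉ (P ∩ Q) and 9 ∉ R, so 9 ∉ (P ∩ Q) ∩ R
9 ∉ P and 9 ∉ R, so 9 ∉ P ∪ R
9 ∉ P and 9 ∉ (P ∪ R), so 9 ∉ P ∖ (P ∪ R)
9 ∉ (P ∖ (P ∪ R)) and 9 ∉ Q, so 9 ∉ (P ∖ (P ∪ R)) Δ Q
9 ∉ ((P ∩ Q) ∩ R) and 9 ∉ ((P ∖ (P ∪ R)) Δ Q), so 9 ∉ ((P ∩ Q) ∩ R) ∖ ((P ∖ (P ∪ R)) Δ Q)
9 ∉ R and 9 ∉ P, so 9 ∉ R ∖ P
9 ∉ (((P ∩ Q) ∩ R) ∖ ((P ∖ (P ∪ R)) Δ Q)) and 9 ∉ (R ∖ P), so 9 ∉ (((P ∩ Q) ∩ R) ∖ ((P ∖ (P ∪ R)) Δ Q)) Δ (R ∖ P)

No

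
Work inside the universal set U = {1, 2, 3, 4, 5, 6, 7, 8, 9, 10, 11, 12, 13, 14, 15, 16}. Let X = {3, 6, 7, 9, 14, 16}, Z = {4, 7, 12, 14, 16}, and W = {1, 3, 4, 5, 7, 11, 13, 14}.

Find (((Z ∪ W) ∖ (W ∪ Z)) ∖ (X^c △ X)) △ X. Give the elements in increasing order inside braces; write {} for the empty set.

Z ∪ W = {1, 3, 4, 5, 7, 11, 12, 13, 14, 16}
W ∪ Z = {1, 3, 4, 5, 7, 11, 12, 13, 14, 16}
(Z ∪ W) ∖ (W ∪ Z) = {}
X^c = {1, 2, 4, 5, 8, 10, 11, 12, 13, 15}
X^c △ X = {1, 2, 3, 4, 5, 6, 7, 8, 9, 10, 11, 12, 13, 14, 15, 16}
((Z ∪ W) ∖ (W ∪ Z)) ∖ (X^c △ X) = {}
(((Z ∪ W) ∖ (W ∪ Z)) ∖ (X^c △ X)) △ X = {3, 6, 7, 9, 14, 16}

{3, 6, 7, 9, 14, 16}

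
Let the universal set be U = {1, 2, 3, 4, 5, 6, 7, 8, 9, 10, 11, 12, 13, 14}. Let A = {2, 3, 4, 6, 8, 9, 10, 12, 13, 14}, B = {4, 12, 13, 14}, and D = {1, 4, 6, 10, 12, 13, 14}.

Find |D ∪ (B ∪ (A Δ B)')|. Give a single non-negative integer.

10

A Δ B = {2, 3, 6, 8, 9, 10}
(A Δ B)' = {1, 4, 5, 7, 11, 12, 13, 14}
B ∪ (A Δ B)' = {1, 4, 5, 7, 11, 12, 13, 14}
D ∪ (B ∪ (A Δ B)') = {1, 4, 5, 6, 7, 10, 11, 12, 13, 14}
|D ∪ (B ∪ (A Δ B)')| = 10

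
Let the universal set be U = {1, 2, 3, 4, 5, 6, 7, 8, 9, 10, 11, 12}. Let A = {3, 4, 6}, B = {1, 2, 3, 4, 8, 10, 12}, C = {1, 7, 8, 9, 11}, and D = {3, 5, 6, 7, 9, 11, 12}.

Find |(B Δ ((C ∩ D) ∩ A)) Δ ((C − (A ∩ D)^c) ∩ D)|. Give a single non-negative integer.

7

C ∩ D = {7, 9, 11}
(C ∩ D) ∩ A = {}
B Δ ((C ∩ D) ∩ A) = {1, 2, 3, 4, 8, 10, 12}
A ∩ D = {3, 6}
(A ∩ D)^c = {1, 2, 4, 5, 7, 8, 9, 10, 11, 12}
C − (A ∩ D)^c = {}
(C − (A ∩ D)^c) ∩ D = {}
(B Δ ((C ∩ D) ∩ A)) Δ ((C − (A ∩ D)^c) ∩ D) = {1, 2, 3, 4, 8, 10, 12}
|(B Δ ((C ∩ D) ∩ A)) Δ ((C − (A ∩ D)^c) ∩ D)| = 7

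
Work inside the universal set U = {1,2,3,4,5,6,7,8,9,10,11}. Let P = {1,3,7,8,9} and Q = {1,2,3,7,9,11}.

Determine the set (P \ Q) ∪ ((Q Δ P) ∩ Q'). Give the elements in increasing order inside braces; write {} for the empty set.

{8}

P \ Q = {8}
Q Δ P = {2,8,11}
Q' = {4,5,6,8,10}
(Q Δ P) ∩ Q' = {8}
(P \ Q) ∪ ((Q Δ P) ∩ Q') = {8}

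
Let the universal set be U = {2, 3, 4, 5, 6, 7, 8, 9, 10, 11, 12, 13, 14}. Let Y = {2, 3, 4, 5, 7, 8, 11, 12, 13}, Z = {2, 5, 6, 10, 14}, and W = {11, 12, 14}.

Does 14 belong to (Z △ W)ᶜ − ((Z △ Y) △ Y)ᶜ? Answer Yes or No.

14 ∈ Z and 14 ∈ W, so 14 ∉ Z △ W
14 ∈ (Z △ W)ᶜ since 14 ∉ (Z △ W)
14 ∈ Z and 14 ∉ Y, so 14 ∈ Z △ Y
14 ∈ (Z △ Y) and 14 ∉ Y, so 14 ∈ (Z △ Y) △ Y
14 ∉ ((Z △ Y) △ Y)ᶜ since 14 ∈ ((Z △ Y) △ Y)
14 ∈ (Z △ W)ᶜ and 14 ∉ ((Z △ Y) △ Y)ᶜ, so 14 ∈ (Z △ W)ᶜ − ((Z △ Y) △ Y)ᶜ

Yes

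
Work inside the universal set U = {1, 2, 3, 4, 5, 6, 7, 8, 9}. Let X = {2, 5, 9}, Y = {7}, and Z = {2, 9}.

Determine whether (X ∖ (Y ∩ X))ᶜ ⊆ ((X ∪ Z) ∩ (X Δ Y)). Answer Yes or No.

Y ∩ X = {}
X ∖ (Y ∩ X) = {2, 5, 9}
(X ∖ (Y ∩ X))ᶜ = {1, 3, 4, 6, 7, 8}
X ∪ Z = {2, 5, 9}
X Δ Y = {2, 5, 7, 9}
(X ∪ Z) ∩ (X Δ Y) = {2, 5, 9}
1 ∈ (X ∖ (Y ∩ X))ᶜ but 1 ∉ (X ∪ Z) ∩ (X Δ Y), so the inclusion fails.

No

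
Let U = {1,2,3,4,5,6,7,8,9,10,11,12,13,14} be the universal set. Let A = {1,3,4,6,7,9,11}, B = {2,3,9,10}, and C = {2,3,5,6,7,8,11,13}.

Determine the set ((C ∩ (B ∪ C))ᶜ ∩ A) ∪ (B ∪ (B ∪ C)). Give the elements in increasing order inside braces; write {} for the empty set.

B ∪ C = {2,3,5,6,7,8,9,10,11,13}
C ∩ (B ∪ C) = {2,3,5,6,7,8,11,13}
(C ∩ (B ∪ C))ᶜ = {1,4,9,10,12,14}
(C ∩ (B ∪ C))ᶜ ∩ A = {1,4,9}
B ∪ (B ∪ C) = {2,3,5,6,7,8,9,10,11,13}
((C ∩ (B ∪ C))ᶜ ∩ A) ∪ (B ∪ (B ∪ C)) = {1,2,3,4,5,6,7,8,9,10,11,13}

{1,2,3,4,5,6,7,8,9,10,11,13}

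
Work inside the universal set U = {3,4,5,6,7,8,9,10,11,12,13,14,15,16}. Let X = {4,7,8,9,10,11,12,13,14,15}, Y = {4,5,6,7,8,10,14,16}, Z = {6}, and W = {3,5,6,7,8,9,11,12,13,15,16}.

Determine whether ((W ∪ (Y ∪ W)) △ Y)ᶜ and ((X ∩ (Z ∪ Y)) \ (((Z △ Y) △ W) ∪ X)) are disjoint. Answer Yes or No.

Y ∪ W = {3,4,5,6,7,8,9,10,11,12,13,14,15,16}
W ∪ (Y ∪ W) = {3,4,5,6,7,8,9,10,11,12,13,14,15,16}
(W ∪ (Y ∪ W)) △ Y = {3,9,11,12,13,15}
((W ∪ (Y ∪ W)) △ Y)ᶜ = {4,5,6,7,8,10,14,16}
Z ∪ Y = {4,5,6,7,8,10,14,16}
X ∩ (Z ∪ Y) = {4,7,8,10,14}
Z △ Y = {4,5,7,8,10,14,16}
(Z △ Y) △ W = {3,4,6,9,10,11,12,13,14,15}
((Z △ Y) △ W) ∪ X = {3,4,6,7,8,9,10,11,12,13,14,15}
(X ∩ (Z ∪ Y)) \ (((Z △ Y) △ W) ∪ X) = {}
{4,5,6,7,8,10,14,16} and {} share no elements.

Yes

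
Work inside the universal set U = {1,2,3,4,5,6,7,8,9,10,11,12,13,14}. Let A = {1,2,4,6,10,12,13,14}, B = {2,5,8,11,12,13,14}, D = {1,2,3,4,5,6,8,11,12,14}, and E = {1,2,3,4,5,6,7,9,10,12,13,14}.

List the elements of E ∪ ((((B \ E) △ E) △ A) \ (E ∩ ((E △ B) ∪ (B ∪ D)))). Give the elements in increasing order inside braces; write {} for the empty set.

{1,2,3,4,5,6,7,8,9,10,11,12,13,14}

B \ E = {8,11}
(B \ E) △ E = {1,2,3,4,5,6,7,8,9,10,11,12,13,14}
((B \ E) △ E) △ A = {3,5,7,8,9,11}
E △ B = {1,3,4,6,7,8,9,10,11}
B ∪ D = {1,2,3,4,5,6,8,11,12,13,14}
(E △ B) ∪ (B ∪ D) = {1,2,3,4,5,6,7,8,9,10,11,12,13,14}
E ∩ ((E △ B) ∪ (B ∪ D)) = {1,2,3,4,5,6,7,9,10,12,13,14}
(((B \ E) △ E) △ A) \ (E ∩ ((E △ B) ∪ (B ∪ D))) = {8,11}
E ∪ ((((B \ E) △ E) △ A) \ (E ∩ ((E △ B) ∪ (B ∪ D)))) = {1,2,3,4,5,6,7,8,9,10,11,12,13,14}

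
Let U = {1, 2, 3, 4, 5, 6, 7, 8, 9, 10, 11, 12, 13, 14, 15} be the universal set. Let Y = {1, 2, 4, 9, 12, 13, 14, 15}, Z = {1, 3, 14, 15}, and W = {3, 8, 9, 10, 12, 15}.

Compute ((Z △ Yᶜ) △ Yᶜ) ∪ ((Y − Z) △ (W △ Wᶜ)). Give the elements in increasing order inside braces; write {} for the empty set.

Yᶜ = {3, 5, 6, 7, 8, 10, 11}
Z △ Yᶜ = {1, 5, 6, 7, 8, 10, 11, 14, 15}
(Z △ Yᶜ) △ Yᶜ = {1, 3, 14, 15}
Y − Z = {2, 4, 9, 12, 13}
Wᶜ = {1, 2, 4, 5, 6, 7, 11, 13, 14}
W △ Wᶜ = {1, 2, 3, 4, 5, 6, 7, 8, 9, 10, 11, 12, 13, 14, 15}
(Y − Z) △ (W △ Wᶜ) = {1, 3, 5, 6, 7, 8, 10, 11, 14, 15}
((Z △ Yᶜ) △ Yᶜ) ∪ ((Y − Z) △ (W △ Wᶜ)) = {1, 3, 5, 6, 7, 8, 10, 11, 14, 15}

{1, 3, 5, 6, 7, 8, 10, 11, 14, 15}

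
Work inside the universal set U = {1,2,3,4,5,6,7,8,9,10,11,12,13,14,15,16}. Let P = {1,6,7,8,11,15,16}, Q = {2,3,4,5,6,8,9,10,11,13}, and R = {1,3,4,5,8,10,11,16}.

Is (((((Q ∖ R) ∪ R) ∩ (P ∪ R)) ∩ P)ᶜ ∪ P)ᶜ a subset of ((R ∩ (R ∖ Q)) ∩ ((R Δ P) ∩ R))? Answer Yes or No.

Q ∖ R = {2,6,9,13}
(Q ∖ R) ∪ R = {1,2,3,4,5,6,8,9,10,11,13,16}
P ∪ R = {1,3,4,5,6,7,8,10,11,15,16}
((Q ∖ R) ∪ R) ∩ (P ∪ R) = {1,3,4,5,6,8,10,11,16}
(((Q ∖ R) ∪ R) ∩ (P ∪ R)) ∩ P = {1,6,8,11,16}
((((Q ∖ R) ∪ R) ∩ (P ∪ R)) ∩ P)ᶜ = {2,3,4,5,7,9,10,12,13,14,15}
((((Q ∖ R) ∪ R) ∩ (P ∪ R)) ∩ P)ᶜ ∪ P = {1,2,3,4,5,6,7,8,9,10,11,12,13,14,15,16}
(((((Q ∖ R) ∪ R) ∩ (P ∪ R)) ∩ P)ᶜ ∪ P)ᶜ = {}
R ∖ Q = {1,16}
R ∩ (R ∖ Q) = {1,16}
R Δ P = {3,4,5,6,7,10,15}
(R Δ P) ∩ R = {3,4,5,10}
(R ∩ (R ∖ Q)) ∩ ((R Δ P) ∩ R) = {}
Every element of {} is in {}, so (((((Q ∖ R) ∪ R) ∩ (P ∪ R)) ∩ P)ᶜ ∪ P)ᶜ ⊆ (R ∩ (R ∖ Q)) ∩ ((R Δ P) ∩ R).

Yes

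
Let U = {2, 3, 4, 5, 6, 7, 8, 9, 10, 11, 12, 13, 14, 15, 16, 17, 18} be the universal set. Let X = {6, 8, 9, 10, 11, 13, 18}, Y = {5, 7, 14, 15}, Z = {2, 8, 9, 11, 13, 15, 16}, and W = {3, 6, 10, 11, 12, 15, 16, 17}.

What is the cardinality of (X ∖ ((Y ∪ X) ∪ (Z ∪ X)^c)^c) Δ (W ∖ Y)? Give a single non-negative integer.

Y ∪ X = {5, 6, 7, 8, 9, 10, 11, 13, 14, 15, 18}
Z ∪ X = {2, 6, 8, 9, 10, 11, 13, 15, 16, 18}
(Z ∪ X)^c = {3, 4, 5, 7, 12, 14, 17}
(Y ∪ X) ∪ (Z ∪ X)^c = {3, 4, 5, 6, 7, 8, 9, 10, 11, 12, 13, 14, 15, 17, 18}
((Y ∪ X) ∪ (Z ∪ X)^c)^c = {2, 16}
X ∖ ((Y ∪ X) ∪ (Z ∪ X)^c)^c = {6, 8, 9, 10, 11, 13, 18}
W ∖ Y = {3, 6, 10, 11, 12, 16, 17}
(X ∖ ((Y ∪ X) ∪ (Z ∪ X)^c)^c) Δ (W ∖ Y) = {3, 8, 9, 12, 13, 16, 17, 18}
|(X ∖ ((Y ∪ X) ∪ (Z ∪ X)^c)^c) Δ (W ∖ Y)| = 8

8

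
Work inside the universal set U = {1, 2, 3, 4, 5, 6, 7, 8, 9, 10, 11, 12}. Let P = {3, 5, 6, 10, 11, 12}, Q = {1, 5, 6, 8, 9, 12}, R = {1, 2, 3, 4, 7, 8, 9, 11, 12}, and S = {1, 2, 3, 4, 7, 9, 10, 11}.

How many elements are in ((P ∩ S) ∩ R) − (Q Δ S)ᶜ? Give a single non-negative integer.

2

P ∩ S = {3, 10, 11}
(P ∩ S) ∩ R = {3, 11}
Q Δ S = {2, 3, 4, 5, 6, 7, 8, 10, 11, 12}
(Q Δ S)ᶜ = {1, 9}
((P ∩ S) ∩ R) − (Q Δ S)ᶜ = {3, 11}
|((P ∩ S) ∩ R) − (Q Δ S)ᶜ| = 2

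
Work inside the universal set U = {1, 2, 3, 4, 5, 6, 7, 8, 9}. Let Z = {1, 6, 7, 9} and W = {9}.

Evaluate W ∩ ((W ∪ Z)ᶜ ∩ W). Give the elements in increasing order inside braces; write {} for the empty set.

{}

W ∪ Z = {1, 6, 7, 9}
(W ∪ Z)ᶜ = {2, 3, 4, 5, 8}
(W ∪ Z)ᶜ ∩ W = {}
W ∩ ((W ∪ Z)ᶜ ∩ W) = {}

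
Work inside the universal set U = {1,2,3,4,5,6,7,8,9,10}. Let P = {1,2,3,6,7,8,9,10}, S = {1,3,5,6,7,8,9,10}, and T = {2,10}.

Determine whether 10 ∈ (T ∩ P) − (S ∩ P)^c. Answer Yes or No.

10 ∈ T and 10 ∈ P, so 10 ∈ T ∩ P
10 ∈ S and 10 ∈ P, so 10 ∈ S ∩ P
10 ∉ (S ∩ P)^c since 10 ∈ (S ∩ P)
10 ∈ (T ∩ P) and 10 ∉ (S ∩ P)^c, so 10 ∈ (T ∩ P) − (S ∩ P)^c

Yes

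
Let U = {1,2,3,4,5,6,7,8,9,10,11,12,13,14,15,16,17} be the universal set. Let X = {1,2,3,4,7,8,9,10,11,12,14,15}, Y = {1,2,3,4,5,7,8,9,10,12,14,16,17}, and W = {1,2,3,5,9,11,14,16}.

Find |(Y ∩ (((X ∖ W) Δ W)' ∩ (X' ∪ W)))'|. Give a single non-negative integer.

16

X ∖ W = {4,7,8,10,12,15}
(X ∖ W) Δ W = {1,2,3,4,5,7,8,9,10,11,12,14,15,16}
((X ∖ W) Δ W)' = {6,13,17}
X' = {5,6,13,16,17}
X' ∪ W = {1,2,3,5,6,9,11,13,14,16,17}
((X ∖ W) Δ W)' ∩ (X' ∪ W) = {6,13,17}
Y ∩ (((X ∖ W) Δ W)' ∩ (X' ∪ W)) = {17}
(Y ∩ (((X ∖ W) Δ W)' ∩ (X' ∪ W)))' = {1,2,3,4,5,6,7,8,9,10,11,12,13,14,15,16}
|(Y ∩ (((X ∖ W) Δ W)' ∩ (X' ∪ W)))'| = 16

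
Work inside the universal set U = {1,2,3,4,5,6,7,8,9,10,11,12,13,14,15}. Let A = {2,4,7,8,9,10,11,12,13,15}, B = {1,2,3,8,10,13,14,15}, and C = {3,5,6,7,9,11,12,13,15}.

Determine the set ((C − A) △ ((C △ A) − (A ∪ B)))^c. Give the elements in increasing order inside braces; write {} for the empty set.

C − A = {3,5,6}
C △ A = {2,3,4,5,6,8,10}
A ∪ B = {1,2,3,4,7,8,9,10,11,12,13,14,15}
(C △ A) − (A ∪ B) = {5,6}
(C − A) △ ((C △ A) − (A ∪ B)) = {3}
((C − A) △ ((C △ A) − (A ∪ B)))^c = {1,2,4,5,6,7,8,9,10,11,12,13,14,15}

{1,2,4,5,6,7,8,9,10,11,12,13,14,15}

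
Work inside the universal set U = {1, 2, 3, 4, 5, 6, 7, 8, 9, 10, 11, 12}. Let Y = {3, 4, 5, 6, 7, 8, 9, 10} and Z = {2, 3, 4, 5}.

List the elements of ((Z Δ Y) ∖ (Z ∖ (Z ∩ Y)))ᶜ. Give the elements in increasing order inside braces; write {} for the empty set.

{1, 2, 3, 4, 5, 11, 12}

Z Δ Y = {2, 6, 7, 8, 9, 10}
Z ∩ Y = {3, 4, 5}
Z ∖ (Z ∩ Y) = {2}
(Z Δ Y) ∖ (Z ∖ (Z ∩ Y)) = {6, 7, 8, 9, 10}
((Z Δ Y) ∖ (Z ∖ (Z ∩ Y)))ᶜ = {1, 2, 3, 4, 5, 11, 12}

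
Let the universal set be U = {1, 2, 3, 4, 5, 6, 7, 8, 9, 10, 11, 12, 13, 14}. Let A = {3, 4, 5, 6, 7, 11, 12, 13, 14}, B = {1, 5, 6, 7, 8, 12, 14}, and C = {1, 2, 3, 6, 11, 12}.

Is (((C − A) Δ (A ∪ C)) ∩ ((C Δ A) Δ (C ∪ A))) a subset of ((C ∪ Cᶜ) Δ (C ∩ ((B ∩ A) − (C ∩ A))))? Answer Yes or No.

C − A = {1, 2}
A ∪ C = {1, 2, 3, 4, 5, 6, 7, 11, 12, 13, 14}
(C − A) Δ (A ∪ C) = {3, 4, 5, 6, 7, 11, 12, 13, 14}
C Δ A = {1, 2, 4, 5, 7, 13, 14}
C ∪ A = {1, 2, 3, 4, 5, 6, 7, 11, 12, 13, 14}
(C Δ A) Δ (C ∪ A) = {3, 6, 11, 12}
((C − A) Δ (A ∪ C)) ∩ ((C Δ A) Δ (C ∪ A)) = {3, 6, 11, 12}
Cᶜ = {4, 5, 7, 8, 9, 10, 13, 14}
C ∪ Cᶜ = {1, 2, 3, 4, 5, 6, 7, 8, 9, 10, 11, 12, 13, 14}
B ∩ A = {5, 6, 7, 12, 14}
C ∩ A = {3, 6, 11, 12}
(B ∩ A) − (C ∩ A) = {5, 7, 14}
C ∩ ((B ∩ A) − (C ∩ A)) = {}
(C ∪ Cᶜ) Δ (C ∩ ((B ∩ A) − (C ∩ A))) = {1, 2, 3, 4, 5, 6, 7, 8, 9, 10, 11, 12, 13, 14}
Every element of {3, 6, 11, 12} is in {1, 2, 3, 4, 5, 6, 7, 8, 9, 10, 11, 12, 13, 14}, so ((C − A) Δ (A ∪ C)) ∩ ((C Δ A) Δ (C ∪ A)) ⊆ (C ∪ Cᶜ) Δ (C ∩ ((B ∩ A) − (C ∩ A))).

Yes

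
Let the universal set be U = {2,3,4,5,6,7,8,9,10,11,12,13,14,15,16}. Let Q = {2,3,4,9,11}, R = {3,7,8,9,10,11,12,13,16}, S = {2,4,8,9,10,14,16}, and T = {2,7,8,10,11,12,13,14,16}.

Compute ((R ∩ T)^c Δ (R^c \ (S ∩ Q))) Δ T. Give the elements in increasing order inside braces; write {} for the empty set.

R ∩ T = {7,8,10,11,12,13,16}
(R ∩ T)^c = {2,3,4,5,6,9,14,15}
R^c = {2,4,5,6,14,15}
S ∩ Q = {2,4,9}
R^c \ (S ∩ Q) = {5,6,14,15}
(R ∩ T)^c Δ (R^c \ (S ∩ Q)) = {2,3,4,9}
((R ∩ T)^c Δ (R^c \ (S ∩ Q))) Δ T = {3,4,7,8,9,10,11,12,13,14,16}

{3,4,7,8,9,10,11,12,13,14,16}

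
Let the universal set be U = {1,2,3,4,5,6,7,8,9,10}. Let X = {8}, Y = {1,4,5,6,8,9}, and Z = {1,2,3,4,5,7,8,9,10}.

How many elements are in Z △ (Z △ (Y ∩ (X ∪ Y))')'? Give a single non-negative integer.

6

X ∪ Y = {1,4,5,6,8,9}
Y ∩ (X ∪ Y) = {1,4,5,6,8,9}
(Y ∩ (X ∪ Y))' = {2,3,7,10}
Z △ (Y ∩ (X ∪ Y))' = {1,4,5,8,9}
(Z △ (Y ∩ (X ∪ Y))')' = {2,3,6,7,10}
Z △ (Z △ (Y ∩ (X ∪ Y))')' = {1,4,5,6,8,9}
|Z △ (Z △ (Y ∩ (X ∪ Y))')'| = 6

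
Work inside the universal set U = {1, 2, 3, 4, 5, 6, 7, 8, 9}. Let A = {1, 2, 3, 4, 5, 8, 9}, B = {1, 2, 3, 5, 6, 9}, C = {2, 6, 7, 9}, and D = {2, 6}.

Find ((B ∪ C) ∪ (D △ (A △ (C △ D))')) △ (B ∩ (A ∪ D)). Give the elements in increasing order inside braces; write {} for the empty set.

B ∪ C = {1, 2, 3, 5, 6, 7, 9}
C △ D = {7, 9}
A △ (C △ D) = {1, 2, 3, 4, 5, 7, 8}
(A △ (C △ D))' = {6, 9}
D △ (A △ (C △ D))' = {2, 9}
(B ∪ C) ∪ (D △ (A △ (C △ D))') = {1, 2, 3, 5, 6, 7, 9}
A ∪ D = {1, 2, 3, 4, 5, 6, 8, 9}
B ∩ (A ∪ D) = {1, 2, 3, 5, 6, 9}
((B ∪ C) ∪ (D △ (A △ (C △ D))')) △ (B ∩ (A ∪ D)) = {7}

{7}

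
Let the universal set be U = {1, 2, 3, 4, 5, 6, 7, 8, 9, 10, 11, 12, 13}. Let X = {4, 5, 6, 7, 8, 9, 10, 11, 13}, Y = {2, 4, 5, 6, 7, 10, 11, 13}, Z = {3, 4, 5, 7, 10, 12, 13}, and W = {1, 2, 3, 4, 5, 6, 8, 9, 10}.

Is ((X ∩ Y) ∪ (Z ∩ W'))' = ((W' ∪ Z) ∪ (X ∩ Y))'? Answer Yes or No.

No

X ∩ Y = {4, 5, 6, 7, 10, 11, 13}
W' = {7, 11, 12, 13}
Z ∩ W' = {7, 12, 13}
(X ∩ Y) ∪ (Z ∩ W') = {4, 5, 6, 7, 10, 11, 12, 13}
((X ∩ Y) ∪ (Z ∩ W'))' = {1, 2, 3, 8, 9}
W' ∪ Z = {3, 4, 5, 7, 10, 11, 12, 13}
(W' ∪ Z) ∪ (X ∩ Y) = {3, 4, 5, 6, 7, 10, 11, 12, 13}
((W' ∪ Z) ∪ (X ∩ Y))' = {1, 2, 8, 9}
3 ∈ ((X ∩ Y) ∪ (Z ∩ W'))' but 3 ∉ ((W' ∪ Z) ∪ (X ∩ Y))', so they differ.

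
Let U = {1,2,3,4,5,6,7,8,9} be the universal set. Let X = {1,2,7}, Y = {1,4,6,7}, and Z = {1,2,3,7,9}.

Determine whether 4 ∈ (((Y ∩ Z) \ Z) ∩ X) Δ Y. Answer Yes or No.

4 ∈ Y and 4 ∉ Z, so 4 ∉ Y ∩ Z
4 ∉ (Y ∩ Z) and 4 ∉ Z, so 4 ∉ (Y ∩ Z) \ Z
4 ∉ ((Y ∩ Z) \ Z) and 4 ∉ X, so 4 ∉ ((Y ∩ Z) \ Z) ∩ X
4 ∉ (((Y ∩ Z) \ Z) ∩ X) and 4 ∈ Y, so 4 ∈ (((Y ∩ Z) \ Z) ∩ X) Δ Y

Yes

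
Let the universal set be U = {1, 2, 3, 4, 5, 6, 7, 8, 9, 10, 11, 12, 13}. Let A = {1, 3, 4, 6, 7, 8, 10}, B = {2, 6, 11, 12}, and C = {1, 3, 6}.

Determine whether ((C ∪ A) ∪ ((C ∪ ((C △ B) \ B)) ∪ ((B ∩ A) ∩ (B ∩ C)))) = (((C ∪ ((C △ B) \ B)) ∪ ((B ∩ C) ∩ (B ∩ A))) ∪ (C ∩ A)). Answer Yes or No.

C ∪ A = {1, 3, 4, 6, 7, 8, 10}
C △ B = {1, 2, 3, 11, 12}
(C △ B) \ B = {1, 3}
C ∪ ((C △ B) \ B) = {1, 3, 6}
B ∩ A = {6}
B ∩ C = {6}
(B ∩ A) ∩ (B ∩ C) = {6}
(C ∪ ((C △ B) \ B)) ∪ ((B ∩ A) ∩ (B ∩ C)) = {1, 3, 6}
(C ∪ A) ∪ ((C ∪ ((C △ B) \ B)) ∪ ((B ∩ A) ∩ (B ∩ C))) = {1, 3, 4, 6, 7, 8, 10}
(B ∩ C) ∩ (B ∩ A) = {6}
(C ∪ ((C △ B) \ B)) ∪ ((B ∩ C) ∩ (B ∩ A)) = {1, 3, 6}
C ∩ A = {1, 3, 6}
((C ∪ ((C △ B) \ B)) ∪ ((B ∩ C) ∩ (B ∩ A))) ∪ (C ∩ A) = {1, 3, 6}
4 ∈ (C ∪ A) ∪ ((C ∪ ((C △ B) \ B)) ∪ ((B ∩ A) ∩ (B ∩ C))) but 4 ∉ ((C ∪ ((C △ B) \ B)) ∪ ((B ∩ C) ∩ (B ∩ A))) ∪ (C ∩ A), so they differ.

No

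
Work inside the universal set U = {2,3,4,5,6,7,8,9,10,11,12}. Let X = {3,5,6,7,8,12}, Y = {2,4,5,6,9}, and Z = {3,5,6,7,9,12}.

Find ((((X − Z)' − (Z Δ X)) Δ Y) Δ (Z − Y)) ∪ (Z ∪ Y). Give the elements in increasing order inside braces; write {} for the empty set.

{2,3,4,5,6,7,9,10,11,12}

X − Z = {8}
(X − Z)' = {2,3,4,5,6,7,9,10,11,12}
Z Δ X = {8,9}
(X − Z)' − (Z Δ X) = {2,3,4,5,6,7,10,11,12}
((X − Z)' − (Z Δ X)) Δ Y = {3,7,9,10,11,12}
Z − Y = {3,7,12}
(((X − Z)' − (Z Δ X)) Δ Y) Δ (Z − Y) = {9,10,11}
Z ∪ Y = {2,3,4,5,6,7,9,12}
((((X − Z)' − (Z Δ X)) Δ Y) Δ (Z − Y)) ∪ (Z ∪ Y) = {2,3,4,5,6,7,9,10,11,12}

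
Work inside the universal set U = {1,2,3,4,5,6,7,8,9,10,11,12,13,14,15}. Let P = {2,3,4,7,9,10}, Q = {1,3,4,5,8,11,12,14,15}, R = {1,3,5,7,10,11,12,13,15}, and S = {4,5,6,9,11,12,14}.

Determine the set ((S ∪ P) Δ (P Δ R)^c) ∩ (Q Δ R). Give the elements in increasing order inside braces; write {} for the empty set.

{4,8}

S ∪ P = {2,3,4,5,6,7,9,10,11,12,14}
P Δ R = {1,2,4,5,9,11,12,13,15}
(P Δ R)^c = {3,6,7,8,10,14}
(S ∪ P) Δ (P Δ R)^c = {2,4,5,8,9,11,12}
Q Δ R = {4,7,8,10,13,14}
((S ∪ P) Δ (P Δ R)^c) ∩ (Q Δ R) = {4,8}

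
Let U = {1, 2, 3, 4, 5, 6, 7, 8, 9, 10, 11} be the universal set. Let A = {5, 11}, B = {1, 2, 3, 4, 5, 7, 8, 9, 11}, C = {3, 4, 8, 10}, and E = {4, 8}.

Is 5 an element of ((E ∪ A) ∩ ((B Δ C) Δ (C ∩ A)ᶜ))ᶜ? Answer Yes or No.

Yes

5 ∉ E and 5 ∈ A, so 5 ∈ E ∪ A
5 ∈ B and 5 ∉ C, so 5 ∈ B Δ C
5 ∉ C and 5 ∈ A, so 5 ∉ C ∩ A
5 ∈ (C ∩ A)ᶜ since 5 ∉ (C ∩ A)
5 ∈ (B Δ C) and 5 ∈ (C ∩ A)ᶜ, so 5 ∉ (B Δ C) Δ (C ∩ A)ᶜ
5 ∈ (E ∪ A) and 5 ∉ ((B Δ C) Δ (C ∩ A)ᶜ), so 5 ∉ (E ∪ A) ∩ ((B Δ C) Δ (C ∩ A)ᶜ)
5 ∈ ((E ∪ A) ∩ ((B Δ C) Δ (C ∩ A)ᶜ))ᶜ since 5 ∉ ((E ∪ A) ∩ ((B Δ C) Δ (C ∩ A)ᶜ))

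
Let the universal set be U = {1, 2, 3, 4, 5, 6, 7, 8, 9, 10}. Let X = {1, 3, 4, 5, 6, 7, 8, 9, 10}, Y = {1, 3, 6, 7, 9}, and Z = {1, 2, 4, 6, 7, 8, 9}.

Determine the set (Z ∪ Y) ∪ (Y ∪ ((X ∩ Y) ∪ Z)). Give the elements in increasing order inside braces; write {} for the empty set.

Z ∪ Y = {1, 2, 3, 4, 6, 7, 8, 9}
X ∩ Y = {1, 3, 6, 7, 9}
(X ∩ Y) ∪ Z = {1, 2, 3, 4, 6, 7, 8, 9}
Y ∪ ((X ∩ Y) ∪ Z) = {1, 2, 3, 4, 6, 7, 8, 9}
(Z ∪ Y) ∪ (Y ∪ ((X ∩ Y) ∪ Z)) = {1, 2, 3, 4, 6, 7, 8, 9}

{1, 2, 3, 4, 6, 7, 8, 9}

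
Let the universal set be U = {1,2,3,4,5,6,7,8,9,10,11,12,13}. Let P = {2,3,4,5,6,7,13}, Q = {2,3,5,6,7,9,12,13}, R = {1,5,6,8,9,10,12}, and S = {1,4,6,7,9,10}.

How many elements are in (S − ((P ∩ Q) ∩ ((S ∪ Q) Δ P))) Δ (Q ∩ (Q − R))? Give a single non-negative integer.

8

P ∩ Q = {2,3,5,6,7,13}
S ∪ Q = {1,2,3,4,5,6,7,9,10,12,13}
(S ∪ Q) Δ P = {1,9,10,12}
(P ∩ Q) ∩ ((S ∪ Q) Δ P) = {}
S − ((P ∩ Q) ∩ ((S ∪ Q) Δ P)) = {1,4,6,7,9,10}
Q − R = {2,3,7,13}
Q ∩ (Q − R) = {2,3,7,13}
(S − ((P ∩ Q) ∩ ((S ∪ Q) Δ P))) Δ (Q ∩ (Q − R)) = {1,2,3,4,6,9,10,13}
|(S − ((P ∩ Q) ∩ ((S ∪ Q) Δ P))) Δ (Q ∩ (Q − R))| = 8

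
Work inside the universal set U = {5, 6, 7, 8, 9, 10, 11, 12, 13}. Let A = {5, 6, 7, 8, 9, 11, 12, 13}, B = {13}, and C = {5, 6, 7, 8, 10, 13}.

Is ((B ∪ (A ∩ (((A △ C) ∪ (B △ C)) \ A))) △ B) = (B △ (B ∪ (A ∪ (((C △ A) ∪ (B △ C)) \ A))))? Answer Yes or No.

A △ C = {9, 10, 11, 12}
B △ C = {5, 6, 7, 8, 10}
(A △ C) ∪ (B △ C) = {5, 6, 7, 8, 9, 10, 11, 12}
((A △ C) ∪ (B △ C)) \ A = {10}
A ∩ (((A △ C) ∪ (B △ C)) \ A) = {}
B ∪ (A ∩ (((A △ C) ∪ (B △ C)) \ A)) = {13}
(B ∪ (A ∩ (((A △ C) ∪ (B △ C)) \ A))) △ B = {}
C △ A = {9, 10, 11, 12}
(C △ A) ∪ (B △ C) = {5, 6, 7, 8, 9, 10, 11, 12}
((C △ A) ∪ (B △ C)) \ A = {10}
A ∪ (((C △ A) ∪ (B △ C)) \ A) = {5, 6, 7, 8, 9, 10, 11, 12, 13}
B ∪ (A ∪ (((C △ A) ∪ (B △ C)) \ A)) = {5, 6, 7, 8, 9, 10, 11, 12, 13}
B △ (B ∪ (A ∪ (((C △ A) ∪ (B △ C)) \ A))) = {5, 6, 7, 8, 9, 10, 11, 12}
5 ∈ B △ (B ∪ (A ∪ (((C △ A) ∪ (B △ C)) \ A))) but 5 ∉ (B ∪ (A ∩ (((A △ C) ∪ (B △ C)) \ A))) △ B, so they differ.

No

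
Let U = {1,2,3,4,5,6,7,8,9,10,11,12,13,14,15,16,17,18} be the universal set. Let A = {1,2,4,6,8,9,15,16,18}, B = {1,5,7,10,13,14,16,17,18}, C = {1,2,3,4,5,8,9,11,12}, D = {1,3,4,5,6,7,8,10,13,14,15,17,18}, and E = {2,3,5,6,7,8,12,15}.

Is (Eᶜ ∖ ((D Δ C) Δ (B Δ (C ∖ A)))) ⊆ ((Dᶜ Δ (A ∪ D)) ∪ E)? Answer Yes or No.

Yes

Eᶜ = {1,4,9,10,11,13,14,16,17,18}
D Δ C = {2,6,7,9,10,11,12,13,14,15,17,18}
C ∖ A = {3,5,11,12}
B Δ (C ∖ A) = {1,3,7,10,11,12,13,14,16,17,18}
(D Δ C) Δ (B Δ (C ∖ A)) = {1,2,3,6,9,15,16}
Eᶜ ∖ ((D Δ C) Δ (B Δ (C ∖ A))) = {4,10,11,13,14,17,18}
Dᶜ = {2,9,11,12,16}
A ∪ D = {1,2,3,4,5,6,7,8,9,10,13,14,15,16,17,18}
Dᶜ Δ (A ∪ D) = {1,3,4,5,6,7,8,10,11,12,13,14,15,17,18}
(Dᶜ Δ (A ∪ D)) ∪ E = {1,2,3,4,5,6,7,8,10,11,12,13,14,15,17,18}
Every element of {4,10,11,13,14,17,18} is in {1,2,3,4,5,6,7,8,10,11,12,13,14,15,17,18}, so Eᶜ ∖ ((D Δ C) Δ (B Δ (C ∖ A))) ⊆ (Dᶜ Δ (A ∪ D)) ∪ E.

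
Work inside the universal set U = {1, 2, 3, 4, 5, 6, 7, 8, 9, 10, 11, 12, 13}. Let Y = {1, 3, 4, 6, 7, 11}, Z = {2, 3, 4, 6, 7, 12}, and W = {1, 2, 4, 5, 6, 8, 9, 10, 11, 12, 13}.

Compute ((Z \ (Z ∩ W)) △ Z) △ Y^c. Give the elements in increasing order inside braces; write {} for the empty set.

Z ∩ W = {2, 4, 6, 12}
Z \ (Z ∩ W) = {3, 7}
(Z \ (Z ∩ W)) △ Z = {2, 4, 6, 12}
Y^c = {2, 5, 8, 9, 10, 12, 13}
((Z \ (Z ∩ W)) △ Z) △ Y^c = {4, 5, 6, 8, 9, 10, 13}

{4, 5, 6, 8, 9, 10, 13}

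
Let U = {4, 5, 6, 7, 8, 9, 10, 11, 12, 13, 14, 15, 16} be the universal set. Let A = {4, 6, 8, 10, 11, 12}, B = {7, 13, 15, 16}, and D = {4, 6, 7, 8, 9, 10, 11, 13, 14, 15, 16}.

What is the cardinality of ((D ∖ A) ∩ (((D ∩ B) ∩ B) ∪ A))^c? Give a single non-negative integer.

9

D ∖ A = {7, 9, 13, 14, 15, 16}
D ∩ B = {7, 13, 15, 16}
(D ∩ B) ∩ B = {7, 13, 15, 16}
((D ∩ B) ∩ B) ∪ A = {4, 6, 7, 8, 10, 11, 12, 13, 15, 16}
(D ∖ A) ∩ (((D ∩ B) ∩ B) ∪ A) = {7, 13, 15, 16}
((D ∖ A) ∩ (((D ∩ B) ∩ B) ∪ A))^c = {4, 5, 6, 8, 9, 10, 11, 12, 14}
|((D ∖ A) ∩ (((D ∩ B) ∩ B) ∪ A))^c| = 9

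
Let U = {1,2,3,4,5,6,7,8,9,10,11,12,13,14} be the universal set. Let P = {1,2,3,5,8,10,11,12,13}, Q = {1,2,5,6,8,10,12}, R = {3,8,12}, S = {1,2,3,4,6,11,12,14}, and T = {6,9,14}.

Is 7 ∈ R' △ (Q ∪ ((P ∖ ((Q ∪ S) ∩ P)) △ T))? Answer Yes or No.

Yes

7 ∉ R, so 7 ∈ R'
7 ∉ Q and 7 ∉ S, so 7 ∉ Q ∪ S
7 ∉ (Q ∪ S) and 7 ∉ P, so 7 ∉ (Q ∪ S) ∩ P
7 ∉ P and 7 ∉ ((Q ∪ S) ∩ P), so 7 ∉ P ∖ ((Q ∪ S) ∩ P)
7 ∉ (P ∖ ((Q ∪ S) ∩ P)) and 7 ∉ T, so 7 ∉ (P ∖ ((Q ∪ S) ∩ P)) △ T
7 ∉ Q and 7 ∉ ((P ∖ ((Q ∪ S) ∩ P)) △ T), so 7 ∉ Q ∪ ((P ∖ ((Q ∪ S) ∩ P)) △ T)
7 ∈ R' and 7 ∉ (Q ∪ ((P ∖ ((Q ∪ S) ∩ P)) △ T)), so 7 ∈ R' △ (Q ∪ ((P ∖ ((Q ∪ S) ∩ P)) △ T))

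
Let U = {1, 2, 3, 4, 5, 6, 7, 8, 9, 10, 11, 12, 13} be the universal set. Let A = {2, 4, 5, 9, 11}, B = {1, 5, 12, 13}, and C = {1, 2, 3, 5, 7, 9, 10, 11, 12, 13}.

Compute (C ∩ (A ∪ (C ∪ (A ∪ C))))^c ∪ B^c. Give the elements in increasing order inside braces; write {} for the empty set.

{2, 3, 4, 6, 7, 8, 9, 10, 11}

A ∪ C = {1, 2, 3, 4, 5, 7, 9, 10, 11, 12, 13}
C ∪ (A ∪ C) = {1, 2, 3, 4, 5, 7, 9, 10, 11, 12, 13}
A ∪ (C ∪ (A ∪ C)) = {1, 2, 3, 4, 5, 7, 9, 10, 11, 12, 13}
C ∩ (A ∪ (C ∪ (A ∪ C))) = {1, 2, 3, 5, 7, 9, 10, 11, 12, 13}
(C ∩ (A ∪ (C ∪ (A ∪ C))))^c = {4, 6, 8}
B^c = {2, 3, 4, 6, 7, 8, 9, 10, 11}
(C ∩ (A ∪ (C ∪ (A ∪ C))))^c ∪ B^c = {2, 3, 4, 6, 7, 8, 9, 10, 11}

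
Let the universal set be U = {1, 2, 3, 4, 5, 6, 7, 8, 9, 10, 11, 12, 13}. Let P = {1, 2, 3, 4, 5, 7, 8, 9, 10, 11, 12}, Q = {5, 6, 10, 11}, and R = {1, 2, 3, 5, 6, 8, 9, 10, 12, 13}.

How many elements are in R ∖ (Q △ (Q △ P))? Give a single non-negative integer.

Q △ P = {1, 2, 3, 4, 6, 7, 8, 9, 12}
Q △ (Q △ P) = {1, 2, 3, 4, 5, 7, 8, 9, 10, 11, 12}
R ∖ (Q △ (Q △ P)) = {6, 13}
|R ∖ (Q △ (Q △ P))| = 2

2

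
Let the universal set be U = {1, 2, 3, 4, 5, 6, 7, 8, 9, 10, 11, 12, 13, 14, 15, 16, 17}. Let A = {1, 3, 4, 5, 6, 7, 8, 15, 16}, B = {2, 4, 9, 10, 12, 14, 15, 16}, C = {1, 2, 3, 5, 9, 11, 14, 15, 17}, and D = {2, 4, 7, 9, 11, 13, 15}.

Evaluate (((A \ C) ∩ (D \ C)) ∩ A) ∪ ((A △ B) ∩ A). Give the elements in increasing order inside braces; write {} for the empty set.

A \ C = {4, 6, 7, 8, 16}
D \ C = {4, 7, 13}
(A \ C) ∩ (D \ C) = {4, 7}
((A \ C) ∩ (D \ C)) ∩ A = {4, 7}
A △ B = {1, 2, 3, 5, 6, 7, 8, 9, 10, 12, 14}
(A △ B) ∩ A = {1, 3, 5, 6, 7, 8}
(((A \ C) ∩ (D \ C)) ∩ A) ∪ ((A △ B) ∩ A) = {1, 3, 4, 5, 6, 7, 8}

{1, 3, 4, 5, 6, 7, 8}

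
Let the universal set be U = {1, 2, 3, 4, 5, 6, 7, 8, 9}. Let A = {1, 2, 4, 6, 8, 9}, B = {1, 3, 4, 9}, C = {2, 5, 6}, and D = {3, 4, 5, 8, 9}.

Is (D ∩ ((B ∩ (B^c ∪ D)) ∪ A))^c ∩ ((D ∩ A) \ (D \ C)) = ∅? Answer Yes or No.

B^c = {2, 5, 6, 7, 8}
B^c ∪ D = {2, 3, 4, 5, 6, 7, 8, 9}
B ∩ (B^c ∪ D) = {3, 4, 9}
(B ∩ (B^c ∪ D)) ∪ A = {1, 2, 3, 4, 6, 8, 9}
D ∩ ((B ∩ (B^c ∪ D)) ∪ A) = {3, 4, 8, 9}
(D ∩ ((B ∩ (B^c ∪ D)) ∪ A))^c = {1, 2, 5, 6, 7}
D ∩ A = {4, 8, 9}
D \ C = {3, 4, 8, 9}
(D ∩ A) \ (D \ C) = {}
{1, 2, 5, 6, 7} and {} share no elements.

Yes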